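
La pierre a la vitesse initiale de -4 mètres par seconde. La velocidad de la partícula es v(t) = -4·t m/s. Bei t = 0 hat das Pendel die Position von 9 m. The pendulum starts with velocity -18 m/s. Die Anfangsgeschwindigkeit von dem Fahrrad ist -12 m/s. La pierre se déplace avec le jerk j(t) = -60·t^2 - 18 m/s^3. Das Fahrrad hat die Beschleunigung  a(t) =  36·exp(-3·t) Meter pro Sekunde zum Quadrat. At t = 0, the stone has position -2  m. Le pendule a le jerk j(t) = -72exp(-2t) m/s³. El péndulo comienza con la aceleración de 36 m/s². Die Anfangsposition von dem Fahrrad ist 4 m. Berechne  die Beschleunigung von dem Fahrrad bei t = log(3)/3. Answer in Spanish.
De la ecuación de la aceleración a(t) = 36·exp(-3·t), sustituimos t = log(3)/3 para obtener a = 12.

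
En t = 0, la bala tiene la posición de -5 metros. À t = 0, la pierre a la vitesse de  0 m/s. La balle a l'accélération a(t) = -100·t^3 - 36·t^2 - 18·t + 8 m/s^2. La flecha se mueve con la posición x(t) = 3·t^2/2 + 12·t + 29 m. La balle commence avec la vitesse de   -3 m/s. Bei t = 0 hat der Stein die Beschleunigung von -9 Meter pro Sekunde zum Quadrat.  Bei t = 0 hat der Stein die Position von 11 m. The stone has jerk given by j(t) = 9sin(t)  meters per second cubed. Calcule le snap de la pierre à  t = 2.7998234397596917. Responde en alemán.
Wir müssen unsere Gleichung für den Ruck j(t) = 9·sin(t) 1-mal ableiten. Die Ableitung von dem Ruck ergibt den Snap: s(t) = 9·cos(t). Wir haben den Snap s(t) = 9·cos(t). Durch Einsetzen von t = 2.7998234397596917: s(2.7998234397596917) = -8.47946862355033.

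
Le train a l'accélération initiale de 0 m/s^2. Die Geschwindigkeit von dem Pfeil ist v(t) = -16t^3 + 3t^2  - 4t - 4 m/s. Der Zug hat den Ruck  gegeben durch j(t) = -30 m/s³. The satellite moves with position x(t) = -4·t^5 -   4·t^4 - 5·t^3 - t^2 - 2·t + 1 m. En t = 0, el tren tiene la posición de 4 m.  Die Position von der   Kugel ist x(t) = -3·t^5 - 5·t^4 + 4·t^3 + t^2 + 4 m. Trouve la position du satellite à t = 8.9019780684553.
Nous avons la position x(t) = -4·t^5 - 4·t^4 - 5·t^3 - t^2 - 2·t + 1. En substituant t = 8.9019780684553: x(8.9019780684553) = -252353.165619387.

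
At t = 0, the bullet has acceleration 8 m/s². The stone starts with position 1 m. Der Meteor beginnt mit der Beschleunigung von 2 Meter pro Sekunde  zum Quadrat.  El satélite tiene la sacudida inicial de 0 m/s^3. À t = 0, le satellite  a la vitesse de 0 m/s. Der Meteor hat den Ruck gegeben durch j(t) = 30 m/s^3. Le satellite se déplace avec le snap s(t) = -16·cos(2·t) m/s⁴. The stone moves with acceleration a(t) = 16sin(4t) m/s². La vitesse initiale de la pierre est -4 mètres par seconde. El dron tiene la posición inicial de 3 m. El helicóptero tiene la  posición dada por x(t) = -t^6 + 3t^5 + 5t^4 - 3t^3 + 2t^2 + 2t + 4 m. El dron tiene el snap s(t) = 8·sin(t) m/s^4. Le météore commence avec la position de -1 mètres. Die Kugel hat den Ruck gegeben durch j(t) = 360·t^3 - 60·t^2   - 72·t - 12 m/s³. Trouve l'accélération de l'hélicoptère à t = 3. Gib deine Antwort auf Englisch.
Starting from position x(t) = -t^6 + 3·t^5 + 5·t^4 - 3·t^3 + 2·t^2 + 2·t + 4, we take 2 derivatives. Differentiating position, we get velocity: v(t) = -6·t^5 + 15·t^4 + 20·t^3 - 9·t^2 + 4·t + 2. Taking d/dt of v(t), we find a(t) = -30·t^4 + 60·t^3 + 60·t^2 - 18·t + 4. From the given acceleration equation a(t) = -30·t^4 + 60·t^3 + 60·t^2 - 18·t + 4, we substitute t = 3 to get a = -320.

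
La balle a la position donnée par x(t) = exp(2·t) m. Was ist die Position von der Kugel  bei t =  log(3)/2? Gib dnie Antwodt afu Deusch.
Mit x(t) = exp(2·t) und Einsetzen von t = log(3)/2, finden wir x = 3.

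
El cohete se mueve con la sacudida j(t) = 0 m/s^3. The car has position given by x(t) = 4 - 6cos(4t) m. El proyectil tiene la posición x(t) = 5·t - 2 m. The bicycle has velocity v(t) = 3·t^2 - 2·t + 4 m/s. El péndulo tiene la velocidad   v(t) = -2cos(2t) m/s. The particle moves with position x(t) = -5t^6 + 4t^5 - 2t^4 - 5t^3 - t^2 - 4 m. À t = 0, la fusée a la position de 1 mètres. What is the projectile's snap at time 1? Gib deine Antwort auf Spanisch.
Debemos derivar nuestra ecuación de la posición x(t) = 5·t - 2 4 veces. Derivando la posición, obtenemos la velocidad: v(t) = 5. Tomando d/dt de v(t), encontramos a(t) = 0. Derivando la aceleración, obtenemos la sacudida: j(t) = 0. Derivando la sacudida, obtenemos el snap: s(t) = 0. Usando s(t) = 0 y sustituyendo t = 1, encontramos s = 0.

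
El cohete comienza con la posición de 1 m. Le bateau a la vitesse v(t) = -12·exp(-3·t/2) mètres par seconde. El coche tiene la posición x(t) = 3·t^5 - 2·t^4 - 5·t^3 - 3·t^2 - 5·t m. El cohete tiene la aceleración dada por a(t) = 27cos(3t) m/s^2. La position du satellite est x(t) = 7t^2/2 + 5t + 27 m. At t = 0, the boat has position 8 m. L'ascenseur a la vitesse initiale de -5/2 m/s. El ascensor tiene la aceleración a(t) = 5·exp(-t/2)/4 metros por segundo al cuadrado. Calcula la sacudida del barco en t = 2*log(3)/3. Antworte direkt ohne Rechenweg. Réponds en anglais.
The answer is -9.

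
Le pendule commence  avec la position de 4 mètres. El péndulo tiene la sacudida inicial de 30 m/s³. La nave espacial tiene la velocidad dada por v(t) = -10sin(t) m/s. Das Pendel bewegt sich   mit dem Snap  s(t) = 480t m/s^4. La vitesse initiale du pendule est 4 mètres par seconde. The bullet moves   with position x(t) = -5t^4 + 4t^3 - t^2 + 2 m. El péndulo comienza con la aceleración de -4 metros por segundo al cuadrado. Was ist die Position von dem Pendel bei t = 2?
Wir müssen unsere Gleichung für den Snap s(t) = 480·t 4-mal integrieren. Durch Integration von dem Snap und Verwendung der Anfangsbedingung j(0) = 30, erhalten wir j(t) = 240·t^2 + 30. Die Stammfunktion von dem Ruck, mit a(0) = -4, ergibt die Beschleunigung: a(t) = 80·t^3 + 30·t - 4. Das Integral von der Beschleunigung, mit v(0) = 4, ergibt die Geschwindigkeit: v(t) = 20·t^4 + 15·t^2 - 4·t + 4. Die Stammfunktion von der Geschwindigkeit ist die Position. Mit x(0) = 4 erhalten wir x(t) = 4·t^5 + 5·t^3 - 2·t^2 + 4·t + 4. Wir haben die Position x(t) = 4·t^5 + 5·t^3 - 2·t^2 + 4·t + 4. Durch Einsetzen von t = 2: x(2) = 172.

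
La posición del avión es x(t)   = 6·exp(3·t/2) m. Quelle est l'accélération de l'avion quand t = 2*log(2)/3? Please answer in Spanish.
Para resolver esto, necesitamos tomar 2 derivadas de nuestra ecuación de la posición x(t) = 6·exp(3·t/2). Tomando d/dt de x(t), encontramos v(t) = 9·exp(3·t/2). Derivando la velocidad, obtenemos la aceleración: a(t) = 27·exp(3·t/2)/2. Tenemos la aceleración a(t) = 27·exp(3·t/2)/2. Sustituyendo t = 2*log(2)/3: a(2*log(2)/3) = 27.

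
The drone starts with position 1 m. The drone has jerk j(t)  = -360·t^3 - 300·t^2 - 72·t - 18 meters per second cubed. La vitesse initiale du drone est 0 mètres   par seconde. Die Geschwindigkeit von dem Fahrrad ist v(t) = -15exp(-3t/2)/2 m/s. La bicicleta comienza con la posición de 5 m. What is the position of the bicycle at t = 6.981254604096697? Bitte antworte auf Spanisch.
Para resolver esto, necesitamos tomar 1 antiderivada de nuestra ecuación de la velocidad v(t) = -15·exp(-3·t/2)/2. Integrando la velocidad y usando la condición inicial x(0) = 5, obtenemos x(t) = 5·exp(-3·t/2). De la ecuación de la posición x(t) = 5·exp(-3·t/2), sustituimos t = 6.981254604096697 para obtener x = 0.000141608550490059.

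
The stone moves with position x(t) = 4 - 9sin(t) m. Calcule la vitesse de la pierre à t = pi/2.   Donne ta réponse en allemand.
Ausgehend von der Position x(t) = 4 - 9·sin(t), nehmen wir 1 Ableitung. Durch Ableiten von der Position erhalten wir die Geschwindigkeit: v(t) = -9·cos(t). Wir haben die Geschwindigkeit v(t) = -9·cos(t). Durch Einsetzen von t = pi/2: v(pi/2) = 0.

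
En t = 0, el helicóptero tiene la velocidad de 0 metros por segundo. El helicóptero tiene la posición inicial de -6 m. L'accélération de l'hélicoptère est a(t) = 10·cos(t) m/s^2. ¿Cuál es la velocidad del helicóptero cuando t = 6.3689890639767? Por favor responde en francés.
Nous devons intégrer notre équation de l'accélération a(t) = 10·cos(t) 1 fois. La primitive de l'accélération est la vitesse. En utilisant v(0) = 0, nous obtenons v(t) = 10·sin(t). De l'équation de la vitesse v(t) = 10·sin(t), nous substituons t = 6.3689890639767 pour obtenir v = 0.856985102666318.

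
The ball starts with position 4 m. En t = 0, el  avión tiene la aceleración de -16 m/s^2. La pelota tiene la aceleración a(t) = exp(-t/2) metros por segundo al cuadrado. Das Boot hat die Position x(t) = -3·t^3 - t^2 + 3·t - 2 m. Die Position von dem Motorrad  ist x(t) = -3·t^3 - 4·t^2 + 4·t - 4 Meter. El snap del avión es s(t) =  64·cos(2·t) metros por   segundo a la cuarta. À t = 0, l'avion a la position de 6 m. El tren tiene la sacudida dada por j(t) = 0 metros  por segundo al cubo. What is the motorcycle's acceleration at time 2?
We must differentiate our position equation x(t) = -3·t^3 - 4·t^2 + 4·t - 4 2 times. Taking d/dt of x(t), we find v(t) = -9·t^2 - 8·t + 4. Taking d/dt of v(t), we find a(t) = -18·t - 8. From the given acceleration equation a(t) = -18·t - 8, we substitute t = 2 to get a = -44.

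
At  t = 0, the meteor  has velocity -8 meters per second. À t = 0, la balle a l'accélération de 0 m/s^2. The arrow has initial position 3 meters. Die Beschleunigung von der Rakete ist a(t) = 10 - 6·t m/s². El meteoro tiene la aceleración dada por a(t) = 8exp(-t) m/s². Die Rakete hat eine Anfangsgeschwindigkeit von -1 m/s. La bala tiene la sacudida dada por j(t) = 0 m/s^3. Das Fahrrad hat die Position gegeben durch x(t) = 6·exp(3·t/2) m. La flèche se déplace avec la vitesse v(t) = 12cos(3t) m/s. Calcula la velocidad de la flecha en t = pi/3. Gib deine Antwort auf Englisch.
From the given velocity equation v(t) = 12·cos(3·t), we substitute t = pi/3 to get v = -12.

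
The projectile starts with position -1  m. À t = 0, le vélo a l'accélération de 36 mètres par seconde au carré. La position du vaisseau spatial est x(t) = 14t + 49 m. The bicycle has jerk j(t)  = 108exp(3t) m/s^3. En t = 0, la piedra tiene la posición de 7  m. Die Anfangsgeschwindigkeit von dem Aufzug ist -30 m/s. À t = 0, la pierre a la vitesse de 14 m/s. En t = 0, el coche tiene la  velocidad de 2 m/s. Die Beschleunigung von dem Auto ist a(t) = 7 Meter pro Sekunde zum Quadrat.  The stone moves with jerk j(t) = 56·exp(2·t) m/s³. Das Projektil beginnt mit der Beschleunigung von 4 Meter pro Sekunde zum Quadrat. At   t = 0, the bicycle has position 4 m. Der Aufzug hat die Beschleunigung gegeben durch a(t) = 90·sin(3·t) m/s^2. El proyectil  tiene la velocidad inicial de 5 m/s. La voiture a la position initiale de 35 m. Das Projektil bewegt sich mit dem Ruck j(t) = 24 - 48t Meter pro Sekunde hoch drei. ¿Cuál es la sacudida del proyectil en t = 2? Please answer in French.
En utilisant j(t) = 24 - 48·t et en substituant t = 2, nous trouvons j = -72.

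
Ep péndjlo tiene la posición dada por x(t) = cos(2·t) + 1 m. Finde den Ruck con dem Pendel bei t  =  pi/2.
Wir müssen unsere Gleichung für die Position x(t) = cos(2·t) + 1 3-mal ableiten. Durch Ableiten von der Position erhalten wir die Geschwindigkeit: v(t) = -2·sin(2·t). Mit d/dt von v(t) finden wir a(t) = -4·cos(2·t). Mit d/dt von a(t) finden wir j(t) = 8·sin(2·t). Aus der Gleichung für den Ruck j(t) = 8·sin(2·t), setzen wir t = pi/2 ein und erhalten j = 0.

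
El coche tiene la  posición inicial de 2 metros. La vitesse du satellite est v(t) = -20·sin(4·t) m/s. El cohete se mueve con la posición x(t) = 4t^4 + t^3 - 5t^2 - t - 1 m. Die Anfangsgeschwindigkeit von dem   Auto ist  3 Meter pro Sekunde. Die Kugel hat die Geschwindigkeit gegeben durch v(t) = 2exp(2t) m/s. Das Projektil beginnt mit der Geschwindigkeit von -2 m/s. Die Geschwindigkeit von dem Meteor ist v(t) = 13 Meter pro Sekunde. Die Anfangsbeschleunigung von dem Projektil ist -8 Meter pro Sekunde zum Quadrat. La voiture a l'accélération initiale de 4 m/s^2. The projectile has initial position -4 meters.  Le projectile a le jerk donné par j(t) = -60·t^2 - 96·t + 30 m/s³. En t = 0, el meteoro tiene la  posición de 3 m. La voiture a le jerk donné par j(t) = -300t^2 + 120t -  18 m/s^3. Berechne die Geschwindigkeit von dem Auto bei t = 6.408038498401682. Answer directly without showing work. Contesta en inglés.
At t = 6.408038498401682, v = -37232.4359801075.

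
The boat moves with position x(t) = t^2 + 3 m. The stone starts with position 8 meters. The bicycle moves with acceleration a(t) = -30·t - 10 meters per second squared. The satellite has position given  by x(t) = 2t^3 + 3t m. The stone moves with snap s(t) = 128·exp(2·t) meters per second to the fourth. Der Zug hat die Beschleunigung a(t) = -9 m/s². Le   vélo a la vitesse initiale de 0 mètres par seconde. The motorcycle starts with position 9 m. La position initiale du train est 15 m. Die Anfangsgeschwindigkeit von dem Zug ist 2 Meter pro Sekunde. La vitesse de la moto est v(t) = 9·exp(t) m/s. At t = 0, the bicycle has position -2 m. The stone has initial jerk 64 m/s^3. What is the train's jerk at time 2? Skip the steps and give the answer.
At t = 2, j = 0.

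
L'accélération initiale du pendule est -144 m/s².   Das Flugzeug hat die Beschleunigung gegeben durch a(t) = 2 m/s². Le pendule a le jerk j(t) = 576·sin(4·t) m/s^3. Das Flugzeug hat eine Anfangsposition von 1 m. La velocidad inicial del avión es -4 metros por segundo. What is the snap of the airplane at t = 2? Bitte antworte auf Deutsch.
Wir müssen unsere Gleichung für die Beschleunigung a(t) = 2 2-mal ableiten. Durch Ableiten von der Beschleunigung erhalten wir den Ruck: j(t) = 0. Die Ableitung von dem Ruck ergibt den Snap: s(t) = 0. Wir haben den Snap s(t) = 0. Durch Einsetzen von t = 2: s(2) = 0.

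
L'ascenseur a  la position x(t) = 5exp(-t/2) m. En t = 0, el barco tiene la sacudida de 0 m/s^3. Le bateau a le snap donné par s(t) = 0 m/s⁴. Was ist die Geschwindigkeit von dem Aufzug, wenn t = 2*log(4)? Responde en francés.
Nous devons dériver notre équation de la position x(t) = 5·exp(-t/2) 1 fois. La dérivée de la position donne la vitesse: v(t) = -5·exp(-t/2)/2. De l'équation de la vitesse v(t) = -5·exp(-t/2)/2, nous substituons t = 2*log(4) pour obtenir v = -5/8.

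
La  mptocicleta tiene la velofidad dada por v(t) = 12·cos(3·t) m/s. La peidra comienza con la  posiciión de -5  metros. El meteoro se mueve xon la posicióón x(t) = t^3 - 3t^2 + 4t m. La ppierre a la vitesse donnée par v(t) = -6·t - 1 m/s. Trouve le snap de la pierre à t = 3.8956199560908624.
Pour résoudre ceci, nous devons prendre 3 dérivées de notre équation de la vitesse v(t) = -6·t - 1. En dérivant la vitesse, nous obtenons l'accélération: a(t) = -6. En dérivant l'accélération, nous obtenons le jerk: j(t) = 0. En prenant d/dt de j(t), nous trouvons s(t) = 0. De l'équation du snap s(t) = 0, nous substituons t = 3.8956199560908624 pour obtenir s = 0.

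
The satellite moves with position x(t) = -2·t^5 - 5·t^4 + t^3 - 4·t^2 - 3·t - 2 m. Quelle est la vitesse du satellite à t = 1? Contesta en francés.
Pour résoudre ceci, nous devons prendre 1 dérivée de notre équation de la position x(t) = -2·t^5 - 5·t^4 + t^3 - 4·t^2 - 3·t - 2. En prenant d/dt de x(t), nous trouvons v(t) = -10·t^4 - 20·t^3 + 3·t^2 - 8·t - 3. De l'équation de la vitesse v(t) = -10·t^4 - 20·t^3 + 3·t^2 - 8·t - 3, nous substituons t = 1 pour obtenir v = -38.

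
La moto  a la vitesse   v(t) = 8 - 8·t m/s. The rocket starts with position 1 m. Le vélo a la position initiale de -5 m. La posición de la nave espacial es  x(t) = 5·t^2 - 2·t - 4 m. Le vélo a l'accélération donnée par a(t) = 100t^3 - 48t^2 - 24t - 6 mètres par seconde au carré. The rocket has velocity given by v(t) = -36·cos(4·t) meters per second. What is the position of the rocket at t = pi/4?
To find the answer, we compute 1 integral of v(t) = -36·cos(4·t). Taking ∫v(t)dt and applying x(0) = 1, we find x(t) = 1 - 9·sin(4·t). Using x(t) = 1 - 9·sin(4·t) and substituting t = pi/4, we find x = 1.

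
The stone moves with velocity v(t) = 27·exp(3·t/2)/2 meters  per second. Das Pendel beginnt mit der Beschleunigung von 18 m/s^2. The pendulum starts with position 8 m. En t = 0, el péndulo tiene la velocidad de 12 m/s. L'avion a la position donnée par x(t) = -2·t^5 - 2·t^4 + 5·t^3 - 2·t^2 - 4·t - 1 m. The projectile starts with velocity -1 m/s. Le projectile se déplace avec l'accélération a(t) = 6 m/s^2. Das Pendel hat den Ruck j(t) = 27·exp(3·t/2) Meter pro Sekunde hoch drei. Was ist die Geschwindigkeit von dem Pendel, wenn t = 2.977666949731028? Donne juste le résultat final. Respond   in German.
Die Antwort ist 1044.61855057091.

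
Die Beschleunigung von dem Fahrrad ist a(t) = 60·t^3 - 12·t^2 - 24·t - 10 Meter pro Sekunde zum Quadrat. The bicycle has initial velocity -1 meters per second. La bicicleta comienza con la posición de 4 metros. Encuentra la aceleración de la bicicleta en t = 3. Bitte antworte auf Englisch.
We have acceleration a(t) = 60·t^3 - 12·t^2 - 24·t - 10. Substituting t = 3: a(3) = 1430.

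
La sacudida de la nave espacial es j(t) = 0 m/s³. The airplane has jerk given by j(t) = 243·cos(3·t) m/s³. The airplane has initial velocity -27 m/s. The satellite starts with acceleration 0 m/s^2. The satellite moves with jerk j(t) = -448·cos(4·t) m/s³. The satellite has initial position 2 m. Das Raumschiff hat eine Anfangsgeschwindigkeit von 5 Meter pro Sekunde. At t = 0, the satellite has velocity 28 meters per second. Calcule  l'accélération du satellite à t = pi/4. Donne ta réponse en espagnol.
Para resolver esto, necesitamos tomar 1 integral de nuestra ecuación de la sacudida j(t) = -448·cos(4·t). Integrando la sacudida y usando la condición inicial a(0) = 0, obtenemos a(t) = -112·sin(4·t). Usando a(t) = -112·sin(4·t) y sustituyendo t = pi/4, encontramos a = 0.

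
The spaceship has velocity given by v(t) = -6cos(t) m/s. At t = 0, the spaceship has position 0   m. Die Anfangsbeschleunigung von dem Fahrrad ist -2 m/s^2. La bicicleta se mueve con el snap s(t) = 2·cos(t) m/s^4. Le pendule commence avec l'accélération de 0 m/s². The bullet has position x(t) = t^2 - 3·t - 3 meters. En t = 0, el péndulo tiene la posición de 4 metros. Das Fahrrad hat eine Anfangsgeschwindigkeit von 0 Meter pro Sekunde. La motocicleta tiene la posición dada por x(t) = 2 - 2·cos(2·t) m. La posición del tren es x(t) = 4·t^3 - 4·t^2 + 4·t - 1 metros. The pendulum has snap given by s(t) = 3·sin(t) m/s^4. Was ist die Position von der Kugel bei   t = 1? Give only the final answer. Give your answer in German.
Die Position bei t = 1 ist x = -5.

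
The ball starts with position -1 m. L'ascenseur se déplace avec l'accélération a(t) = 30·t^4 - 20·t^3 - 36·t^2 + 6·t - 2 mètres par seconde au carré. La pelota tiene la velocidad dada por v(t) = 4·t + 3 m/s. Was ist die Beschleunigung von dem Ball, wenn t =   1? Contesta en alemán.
Ausgehend von der Geschwindigkeit v(t) = 4·t + 3, nehmen wir 1 Ableitung. Mit d/dt von v(t) finden wir a(t) = 4. Mit a(t) = 4 und Einsetzen von t = 1, finden wir a = 4.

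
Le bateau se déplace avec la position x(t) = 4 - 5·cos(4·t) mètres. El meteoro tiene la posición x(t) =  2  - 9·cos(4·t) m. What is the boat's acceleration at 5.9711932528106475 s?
To solve this, we need to take 2 derivatives of our position equation x(t) = 4 - 5·cos(4·t). Differentiating position, we get velocity: v(t) = 20·sin(4·t). Taking d/dt of v(t), we find a(t) = 80·cos(4·t). From the given acceleration equation a(t) = 80·cos(4·t), we substitute t = 5.9711932528106475 to get a = 25.3799872469450.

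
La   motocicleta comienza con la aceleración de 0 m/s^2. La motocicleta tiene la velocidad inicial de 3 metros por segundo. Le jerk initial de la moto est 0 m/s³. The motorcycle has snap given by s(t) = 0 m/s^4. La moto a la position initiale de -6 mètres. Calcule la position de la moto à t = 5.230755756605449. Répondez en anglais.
We must find the antiderivative of our snap equation s(t) = 0 4 times. Finding the integral of s(t) and using j(0) = 0: j(t) = 0. The integral of jerk is acceleration. Using a(0) = 0, we get a(t) = 0. Finding the antiderivative of a(t) and using v(0) = 3: v(t) = 3. Taking ∫v(t)dt and applying x(0) = -6, we find x(t) = 3·t - 6. We have position x(t) = 3·t - 6. Substituting t = 5.230755756605449: x(5.230755756605449) = 9.69226726981635.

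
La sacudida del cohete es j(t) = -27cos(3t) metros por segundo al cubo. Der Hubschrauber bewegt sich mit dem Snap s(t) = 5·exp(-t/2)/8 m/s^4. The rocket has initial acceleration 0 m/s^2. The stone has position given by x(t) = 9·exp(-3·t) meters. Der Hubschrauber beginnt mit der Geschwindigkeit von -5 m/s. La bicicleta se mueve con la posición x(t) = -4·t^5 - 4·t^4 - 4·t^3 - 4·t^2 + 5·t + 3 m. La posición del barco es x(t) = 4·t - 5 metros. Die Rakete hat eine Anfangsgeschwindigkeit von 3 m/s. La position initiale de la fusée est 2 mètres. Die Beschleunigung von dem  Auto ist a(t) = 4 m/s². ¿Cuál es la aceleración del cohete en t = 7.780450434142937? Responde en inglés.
Starting from jerk j(t) = -27·cos(3·t), we take 1 integral. The integral of jerk, with a(0) = 0, gives acceleration: a(t) = -9·sin(3·t). We have acceleration a(t) = -9·sin(3·t). Substituting t = 7.780450434142937: a(7.780450434142937) = 8.78190962769409.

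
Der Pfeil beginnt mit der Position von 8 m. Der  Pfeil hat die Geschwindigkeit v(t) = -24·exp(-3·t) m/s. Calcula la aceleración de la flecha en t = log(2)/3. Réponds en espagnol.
Para resolver esto, necesitamos tomar 1 derivada de nuestra ecuación de la velocidad v(t) = -24·exp(-3·t). La derivada de la velocidad da la aceleración: a(t) = 72·exp(-3·t). Tenemos la aceleración a(t) = 72·exp(-3·t). Sustituyendo t = log(2)/3: a(log(2)/3) = 36.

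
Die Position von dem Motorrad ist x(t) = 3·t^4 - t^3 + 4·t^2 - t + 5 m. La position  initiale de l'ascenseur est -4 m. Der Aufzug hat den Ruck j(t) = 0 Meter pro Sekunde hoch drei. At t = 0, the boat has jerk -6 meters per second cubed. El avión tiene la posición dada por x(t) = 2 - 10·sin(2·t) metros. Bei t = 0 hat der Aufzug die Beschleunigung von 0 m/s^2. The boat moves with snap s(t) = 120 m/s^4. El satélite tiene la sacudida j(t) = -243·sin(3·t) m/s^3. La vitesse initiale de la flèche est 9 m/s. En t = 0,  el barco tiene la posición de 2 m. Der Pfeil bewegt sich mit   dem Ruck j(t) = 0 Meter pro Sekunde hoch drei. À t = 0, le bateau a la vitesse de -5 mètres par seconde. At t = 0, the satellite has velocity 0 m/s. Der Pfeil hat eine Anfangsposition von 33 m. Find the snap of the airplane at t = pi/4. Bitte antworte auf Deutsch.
Ausgehend von der Position x(t) = 2 - 10·sin(2·t), nehmen wir 4 Ableitungen. Die Ableitung von der Position ergibt die Geschwindigkeit: v(t) = -20·cos(2·t). Mit d/dt von v(t) finden wir a(t) = 40·sin(2·t). Durch Ableiten von der Beschleunigung erhalten wir den Ruck: j(t) = 80·cos(2·t). Durch Ableiten von dem Ruck erhalten wir den Snap: s(t) = -160·sin(2·t). Aus der Gleichung für den Snap s(t) = -160·sin(2·t), setzen wir t = pi/4 ein und erhalten s = -160.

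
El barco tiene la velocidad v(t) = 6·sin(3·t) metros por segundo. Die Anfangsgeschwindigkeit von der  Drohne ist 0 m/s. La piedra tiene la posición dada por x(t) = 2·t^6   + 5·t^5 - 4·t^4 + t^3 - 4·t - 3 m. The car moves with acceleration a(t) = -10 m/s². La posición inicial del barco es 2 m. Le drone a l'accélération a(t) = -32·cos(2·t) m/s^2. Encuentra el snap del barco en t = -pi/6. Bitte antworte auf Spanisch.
Para resolver esto, necesitamos tomar 3 derivadas de nuestra ecuación de la velocidad v(t) = 6·sin(3·t). La derivada de la velocidad da la aceleración: a(t) = 18·cos(3·t). Derivando la aceleración, obtenemos la sacudida: j(t) = -54·sin(3·t). Derivando la sacudida, obtenemos el snap: s(t) = -162·cos(3·t). De la ecuación del snap s(t) = -162·cos(3·t), sustituimos t = -pi/6 para obtener s = 0.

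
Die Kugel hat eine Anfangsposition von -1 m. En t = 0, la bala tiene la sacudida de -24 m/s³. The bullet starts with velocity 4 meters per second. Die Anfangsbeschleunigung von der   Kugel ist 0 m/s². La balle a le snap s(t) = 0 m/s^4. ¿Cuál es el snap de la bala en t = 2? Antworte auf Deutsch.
Aus der Gleichung für den Snap s(t) = 0, setzen wir t = 2 ein und erhalten s = 0.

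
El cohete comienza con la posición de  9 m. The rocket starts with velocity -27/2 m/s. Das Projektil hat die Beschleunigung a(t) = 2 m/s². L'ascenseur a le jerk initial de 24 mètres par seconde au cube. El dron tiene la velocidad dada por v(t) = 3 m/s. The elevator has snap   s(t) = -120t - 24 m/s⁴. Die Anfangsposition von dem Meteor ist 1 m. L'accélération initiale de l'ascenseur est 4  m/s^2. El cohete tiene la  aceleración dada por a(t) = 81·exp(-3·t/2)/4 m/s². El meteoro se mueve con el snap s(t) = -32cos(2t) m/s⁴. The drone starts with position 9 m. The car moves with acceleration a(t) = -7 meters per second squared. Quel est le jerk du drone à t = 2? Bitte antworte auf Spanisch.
Debemos derivar nuestra ecuación de la velocidad v(t) = 3 2 veces. Derivando la velocidad, obtenemos la aceleración: a(t) = 0. Derivando la aceleración, obtenemos la sacudida: j(t) = 0. Tenemos la sacudida j(t) = 0. Sustituyendo t = 2: j(2) = 0.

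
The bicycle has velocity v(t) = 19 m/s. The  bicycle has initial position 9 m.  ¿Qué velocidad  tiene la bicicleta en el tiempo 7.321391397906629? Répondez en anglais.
Using v(t) = 19 and substituting t = 7.321391397906629, we find v = 19.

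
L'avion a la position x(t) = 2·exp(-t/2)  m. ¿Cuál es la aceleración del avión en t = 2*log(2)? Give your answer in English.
To solve this, we need to take 2 derivatives of our position equation x(t) = 2·exp(-t/2). Taking d/dt of x(t), we find v(t) = -exp(-t/2). The derivative of velocity gives acceleration: a(t) = exp(-t/2)/2. We have acceleration a(t) = exp(-t/2)/2. Substituting t = 2*log(2): a(2*log(2)) = 1/4.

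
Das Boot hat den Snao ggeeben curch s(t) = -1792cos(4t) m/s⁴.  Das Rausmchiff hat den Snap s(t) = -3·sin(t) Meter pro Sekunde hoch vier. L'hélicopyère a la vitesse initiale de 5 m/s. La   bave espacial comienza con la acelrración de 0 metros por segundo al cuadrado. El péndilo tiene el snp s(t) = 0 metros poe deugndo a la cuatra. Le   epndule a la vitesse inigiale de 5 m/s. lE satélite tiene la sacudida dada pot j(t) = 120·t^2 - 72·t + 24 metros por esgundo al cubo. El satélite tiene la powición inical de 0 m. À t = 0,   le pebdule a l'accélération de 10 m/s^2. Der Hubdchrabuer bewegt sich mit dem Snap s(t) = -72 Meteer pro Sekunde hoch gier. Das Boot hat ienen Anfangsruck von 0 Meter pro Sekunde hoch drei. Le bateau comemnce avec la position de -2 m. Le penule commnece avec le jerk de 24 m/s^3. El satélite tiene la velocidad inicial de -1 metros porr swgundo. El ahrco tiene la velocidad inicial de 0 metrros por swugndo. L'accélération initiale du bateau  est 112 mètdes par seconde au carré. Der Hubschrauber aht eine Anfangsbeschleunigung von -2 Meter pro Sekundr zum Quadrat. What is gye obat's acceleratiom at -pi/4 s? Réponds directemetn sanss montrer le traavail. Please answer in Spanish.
a(-pi/4) = -112.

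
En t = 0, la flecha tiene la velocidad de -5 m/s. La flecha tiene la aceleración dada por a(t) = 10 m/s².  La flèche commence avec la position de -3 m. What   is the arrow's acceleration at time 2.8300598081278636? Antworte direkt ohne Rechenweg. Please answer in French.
La réponse est 10.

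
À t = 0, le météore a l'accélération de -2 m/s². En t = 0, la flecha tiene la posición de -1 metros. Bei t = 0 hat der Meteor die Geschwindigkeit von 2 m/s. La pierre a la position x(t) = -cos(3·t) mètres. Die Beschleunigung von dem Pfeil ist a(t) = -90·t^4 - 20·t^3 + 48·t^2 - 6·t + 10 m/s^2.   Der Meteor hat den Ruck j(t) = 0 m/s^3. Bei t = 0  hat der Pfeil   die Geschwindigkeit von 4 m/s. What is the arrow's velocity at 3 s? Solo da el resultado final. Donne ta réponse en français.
À t = 3, v = -4340.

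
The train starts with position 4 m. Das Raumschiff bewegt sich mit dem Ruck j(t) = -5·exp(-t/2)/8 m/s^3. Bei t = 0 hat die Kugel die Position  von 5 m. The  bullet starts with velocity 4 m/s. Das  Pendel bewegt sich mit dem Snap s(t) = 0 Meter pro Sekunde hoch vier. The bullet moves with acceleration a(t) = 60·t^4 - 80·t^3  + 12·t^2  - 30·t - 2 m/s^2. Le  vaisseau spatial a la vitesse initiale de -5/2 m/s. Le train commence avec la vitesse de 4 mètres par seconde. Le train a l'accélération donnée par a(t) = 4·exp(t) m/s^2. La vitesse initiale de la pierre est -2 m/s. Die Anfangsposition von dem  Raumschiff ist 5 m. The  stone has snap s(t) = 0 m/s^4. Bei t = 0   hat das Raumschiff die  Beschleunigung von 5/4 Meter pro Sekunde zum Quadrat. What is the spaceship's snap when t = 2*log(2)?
Starting from jerk j(t) = -5·exp(-t/2)/8, we take 1 derivative. Taking d/dt of j(t), we find s(t) = 5·exp(-t/2)/16. We have snap s(t) = 5·exp(-t/2)/16. Substituting t = 2*log(2): s(2*log(2)) = 5/32.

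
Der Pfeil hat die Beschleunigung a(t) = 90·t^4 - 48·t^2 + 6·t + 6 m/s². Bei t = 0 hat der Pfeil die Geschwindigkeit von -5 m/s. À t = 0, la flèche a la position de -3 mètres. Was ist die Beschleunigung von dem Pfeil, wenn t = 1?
Aus der Gleichung für die Beschleunigung a(t) = 90·t^4 - 48·t^2 + 6·t + 6, setzen wir t = 1 ein und erhalten a = 54.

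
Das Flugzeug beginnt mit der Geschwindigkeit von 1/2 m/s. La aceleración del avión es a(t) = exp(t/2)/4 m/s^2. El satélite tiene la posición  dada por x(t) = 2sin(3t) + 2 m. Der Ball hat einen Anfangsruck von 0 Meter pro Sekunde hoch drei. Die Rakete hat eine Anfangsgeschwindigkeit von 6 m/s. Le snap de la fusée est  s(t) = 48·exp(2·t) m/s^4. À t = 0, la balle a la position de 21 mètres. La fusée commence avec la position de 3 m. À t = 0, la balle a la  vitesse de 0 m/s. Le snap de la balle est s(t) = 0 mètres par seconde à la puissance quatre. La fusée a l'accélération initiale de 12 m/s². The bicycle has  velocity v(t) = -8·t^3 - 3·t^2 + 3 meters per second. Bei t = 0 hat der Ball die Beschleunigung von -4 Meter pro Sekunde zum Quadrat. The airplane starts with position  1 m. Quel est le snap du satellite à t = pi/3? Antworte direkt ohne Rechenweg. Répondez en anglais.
The snap at t = pi/3 is s = 0.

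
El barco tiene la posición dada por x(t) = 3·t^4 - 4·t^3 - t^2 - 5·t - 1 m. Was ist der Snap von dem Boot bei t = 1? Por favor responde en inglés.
We must differentiate our position equation x(t) = 3·t^4 - 4·t^3 - t^2 - 5·t - 1 4 times. The derivative of position gives velocity: v(t) = 12·t^3 - 12·t^2 - 2·t - 5. Differentiating velocity, we get acceleration: a(t) = 36·t^2 - 24·t - 2. Taking d/dt of a(t), we find j(t) = 72·t - 24. Differentiating jerk, we get snap: s(t) = 72. Using s(t) = 72 and substituting t = 1, we find s = 72.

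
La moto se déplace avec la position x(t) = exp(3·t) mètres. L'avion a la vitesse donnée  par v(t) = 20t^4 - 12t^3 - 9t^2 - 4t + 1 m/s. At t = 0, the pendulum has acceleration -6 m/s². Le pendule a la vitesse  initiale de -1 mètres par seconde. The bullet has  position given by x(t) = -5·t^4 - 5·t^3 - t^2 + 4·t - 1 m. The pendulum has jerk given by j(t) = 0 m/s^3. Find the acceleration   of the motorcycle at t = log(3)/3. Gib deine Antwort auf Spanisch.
Debemos derivar nuestra ecuación de la posición x(t) = exp(3·t) 2 veces. Tomando d/dt de x(t), encontramos v(t) = 3·exp(3·t). Derivando la velocidad, obtenemos la aceleración: a(t) = 9·exp(3·t). Tenemos la aceleración a(t) = 9·exp(3·t). Sustituyendo t = log(3)/3: a(log(3)/3) = 27.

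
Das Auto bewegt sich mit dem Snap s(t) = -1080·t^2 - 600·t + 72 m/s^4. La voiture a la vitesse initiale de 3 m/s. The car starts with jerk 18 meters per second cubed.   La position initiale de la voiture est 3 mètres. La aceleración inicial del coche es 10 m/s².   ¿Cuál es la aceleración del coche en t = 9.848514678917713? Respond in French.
En partant du snap s(t) = -1080·t^2 - 600·t + 72, nous prenons 2 primitives. L'intégrale du snap est le jerk. En utilisant j(0) = 18, nous obtenons j(t) = -360·t^3 - 300·t^2 + 72·t + 18. En intégrant le jerk et en utilisant la condition initiale a(0) = 10, nous obtenons a(t) = -90·t^4 - 100·t^3 + 36·t^2 + 18·t + 10. En utilisant a(t) = -90·t^4 - 100·t^3 + 36·t^2 + 18·t + 10 et en substituant t = 9.848514678917713, nous trouvons a = -938536.904816466.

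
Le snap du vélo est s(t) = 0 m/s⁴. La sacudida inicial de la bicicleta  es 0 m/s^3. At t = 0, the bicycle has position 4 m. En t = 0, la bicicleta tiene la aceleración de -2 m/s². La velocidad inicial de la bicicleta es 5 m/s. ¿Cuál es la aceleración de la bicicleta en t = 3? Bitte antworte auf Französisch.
Nous devons trouver l'intégrale de notre équation du snap s(t) = 0 2 fois. En intégrant le snap et en utilisant la condition initiale j(0) = 0, nous obtenons j(t) = 0. L'intégrale du jerk est l'accélération. En utilisant a(0) = -2, nous obtenons a(t) = -2. Nous avons l'accélération a(t) = -2. En substituant t = 3: a(3) = -2.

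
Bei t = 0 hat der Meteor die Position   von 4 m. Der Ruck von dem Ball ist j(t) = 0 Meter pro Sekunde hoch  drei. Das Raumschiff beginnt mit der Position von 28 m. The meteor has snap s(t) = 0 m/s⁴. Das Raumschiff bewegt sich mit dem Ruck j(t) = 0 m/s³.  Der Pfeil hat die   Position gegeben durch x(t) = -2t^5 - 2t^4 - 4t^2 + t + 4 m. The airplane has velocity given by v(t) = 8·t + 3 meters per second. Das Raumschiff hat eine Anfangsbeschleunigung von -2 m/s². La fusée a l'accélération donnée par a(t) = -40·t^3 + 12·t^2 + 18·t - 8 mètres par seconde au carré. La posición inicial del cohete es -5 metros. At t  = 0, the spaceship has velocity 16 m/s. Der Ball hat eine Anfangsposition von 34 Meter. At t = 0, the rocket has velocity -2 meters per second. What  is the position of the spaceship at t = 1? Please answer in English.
Starting from jerk j(t) = 0, we take 3 antiderivatives. Finding the integral of j(t) and using a(0) = -2: a(t) = -2. Integrating acceleration and using the initial condition v(0) = 16, we get v(t) = 16 - 2·t. The integral of velocity, with x(0) = 28, gives position: x(t) = -t^2 + 16·t + 28. Using x(t) = -t^2 + 16·t + 28 and substituting t = 1, we find x = 43.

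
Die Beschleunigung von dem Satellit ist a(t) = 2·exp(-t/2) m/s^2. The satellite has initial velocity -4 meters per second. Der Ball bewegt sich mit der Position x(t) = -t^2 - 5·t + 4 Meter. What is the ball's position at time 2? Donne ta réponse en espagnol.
Usando x(t) = -t^2 - 5·t + 4 y sustituyendo t = 2, encontramos x = -10.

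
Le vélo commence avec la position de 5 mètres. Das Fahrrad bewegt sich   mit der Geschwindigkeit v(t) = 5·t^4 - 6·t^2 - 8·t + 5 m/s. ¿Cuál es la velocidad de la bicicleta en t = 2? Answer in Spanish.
Usando v(t) = 5·t^4 - 6·t^2 - 8·t + 5 y sustituyendo t = 2, encontramos v = 45.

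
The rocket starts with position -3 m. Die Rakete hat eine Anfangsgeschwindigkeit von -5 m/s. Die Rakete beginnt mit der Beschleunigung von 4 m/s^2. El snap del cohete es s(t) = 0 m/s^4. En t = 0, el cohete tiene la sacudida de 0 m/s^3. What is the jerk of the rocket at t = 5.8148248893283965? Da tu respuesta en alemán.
Wir müssen das Integral unserer Gleichung für den Snap s(t) = 0 1-mal finden. Mit ∫s(t)dt und Anwendung von j(0) = 0, finden wir j(t) = 0. Wir haben den Ruck j(t) = 0. Durch Einsetzen von t = 5.8148248893283965: j(5.8148248893283965) = 0.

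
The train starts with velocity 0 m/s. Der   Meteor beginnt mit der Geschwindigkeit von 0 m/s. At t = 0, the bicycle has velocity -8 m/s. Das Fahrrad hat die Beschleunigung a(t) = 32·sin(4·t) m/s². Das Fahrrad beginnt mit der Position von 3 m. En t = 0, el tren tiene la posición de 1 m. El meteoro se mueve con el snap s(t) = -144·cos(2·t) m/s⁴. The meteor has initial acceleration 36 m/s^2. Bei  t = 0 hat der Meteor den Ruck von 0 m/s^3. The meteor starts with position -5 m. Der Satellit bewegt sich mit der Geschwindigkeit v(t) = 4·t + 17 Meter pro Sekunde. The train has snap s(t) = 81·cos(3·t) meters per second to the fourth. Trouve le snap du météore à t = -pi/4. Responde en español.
Usando s(t) = -144·cos(2·t) y sustituyendo t = -pi/4, encontramos s = 0.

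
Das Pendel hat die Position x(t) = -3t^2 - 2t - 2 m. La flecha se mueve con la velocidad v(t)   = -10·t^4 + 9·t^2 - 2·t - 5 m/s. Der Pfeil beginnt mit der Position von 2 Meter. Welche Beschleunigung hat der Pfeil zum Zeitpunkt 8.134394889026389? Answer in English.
Starting from velocity v(t) = -10·t^4 + 9·t^2 - 2·t - 5, we take 1 derivative. Taking d/dt of v(t), we find a(t) = -40·t^3 + 18·t - 2. From the given acceleration equation a(t) = -40·t^3 + 18·t - 2, we substitute t = 8.134394889026389 to get a = -21385.1702440140.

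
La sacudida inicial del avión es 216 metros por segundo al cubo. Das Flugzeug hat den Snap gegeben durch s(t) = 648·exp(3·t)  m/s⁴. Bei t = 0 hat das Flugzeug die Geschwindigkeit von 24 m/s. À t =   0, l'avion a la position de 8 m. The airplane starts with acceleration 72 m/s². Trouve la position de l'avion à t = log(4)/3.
Pour résoudre ceci, nous devons prendre 4 intégrales de notre équation du snap s(t) = 648·exp(3·t). En prenant ∫s(t)dt et en appliquant j(0) = 216, nous trouvons j(t) = 216·exp(3·t). En intégrant le jerk et en utilisant la condition initiale a(0) = 72, nous obtenons a(t) = 72·exp(3·t). La primitive de l'accélération est la vitesse. En utilisant v(0) = 24, nous obtenons v(t) = 24·exp(3·t). La primitive de la vitesse est la position. En utilisant x(0) = 8, nous obtenons x(t) = 8·exp(3·t). Nous avons la position x(t) = 8·exp(3·t). En substituant t = log(4)/3: x(log(4)/3) = 32.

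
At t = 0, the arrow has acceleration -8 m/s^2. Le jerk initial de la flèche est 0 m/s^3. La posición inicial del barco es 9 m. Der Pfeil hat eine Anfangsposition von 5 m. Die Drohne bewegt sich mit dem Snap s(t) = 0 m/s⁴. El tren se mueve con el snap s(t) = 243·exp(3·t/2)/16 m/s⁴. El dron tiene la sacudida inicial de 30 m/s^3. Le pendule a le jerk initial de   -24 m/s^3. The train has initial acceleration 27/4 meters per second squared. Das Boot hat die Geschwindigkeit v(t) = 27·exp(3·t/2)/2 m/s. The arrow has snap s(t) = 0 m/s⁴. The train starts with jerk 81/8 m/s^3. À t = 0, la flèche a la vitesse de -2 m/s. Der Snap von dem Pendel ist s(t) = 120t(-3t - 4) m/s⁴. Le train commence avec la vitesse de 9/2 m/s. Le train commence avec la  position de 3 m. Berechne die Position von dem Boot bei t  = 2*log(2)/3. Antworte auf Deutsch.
Ausgehend von der Geschwindigkeit v(t) = 27·exp(3·t/2)/2, nehmen wir 1 Integral. Das Integral von der Geschwindigkeit, mit x(0) = 9, ergibt die Position: x(t) = 9·exp(3·t/2). Mit x(t) = 9·exp(3·t/2) und Einsetzen von t = 2*log(2)/3, finden wir x = 18.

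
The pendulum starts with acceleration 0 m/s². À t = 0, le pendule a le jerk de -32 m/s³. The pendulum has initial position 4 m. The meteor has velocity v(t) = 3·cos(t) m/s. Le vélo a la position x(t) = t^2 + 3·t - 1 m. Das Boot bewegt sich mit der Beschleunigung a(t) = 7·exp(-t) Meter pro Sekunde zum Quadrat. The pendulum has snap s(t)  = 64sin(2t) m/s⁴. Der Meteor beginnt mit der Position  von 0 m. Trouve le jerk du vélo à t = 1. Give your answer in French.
Pour résoudre ceci, nous devons prendre 3 dérivées de notre équation de la position x(t) = t^2 + 3·t - 1. En prenant d/dt de x(t), nous trouvons v(t) = 2·t + 3. En dérivant la vitesse, nous obtenons l'accélération: a(t) = 2. La dérivée de l'accélération donne le jerk: j(t) = 0. De l'équation du jerk j(t) = 0, nous substituons t = 1 pour obtenir j = 0.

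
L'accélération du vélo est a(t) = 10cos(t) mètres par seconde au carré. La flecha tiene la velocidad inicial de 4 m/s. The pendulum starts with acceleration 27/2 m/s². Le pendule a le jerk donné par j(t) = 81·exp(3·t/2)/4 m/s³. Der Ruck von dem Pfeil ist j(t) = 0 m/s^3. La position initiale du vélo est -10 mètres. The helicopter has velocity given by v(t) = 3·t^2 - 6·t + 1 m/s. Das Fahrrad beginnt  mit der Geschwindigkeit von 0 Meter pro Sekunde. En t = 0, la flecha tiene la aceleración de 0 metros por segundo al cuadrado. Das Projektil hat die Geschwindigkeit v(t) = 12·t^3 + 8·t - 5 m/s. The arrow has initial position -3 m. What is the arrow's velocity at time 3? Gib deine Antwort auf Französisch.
Pour résoudre ceci, nous devons prendre 2 primitives de notre équation du jerk j(t) = 0. En prenant ∫j(t)dt et en appliquant a(0) = 0, nous trouvons a(t) = 0. L'intégrale de l'accélération, avec v(0) = 4, donne la vitesse: v(t) = 4. En utilisant v(t) = 4 et en substituant t = 3, nous trouvons v = 4.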